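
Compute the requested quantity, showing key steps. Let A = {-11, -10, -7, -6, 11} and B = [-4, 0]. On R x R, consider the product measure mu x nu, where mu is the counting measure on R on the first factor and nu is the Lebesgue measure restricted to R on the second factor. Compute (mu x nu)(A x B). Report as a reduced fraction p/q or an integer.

For a measurable rectangle A x B, the product measure satisfies
  (mu x nu)(A x B) = mu(A) * nu(B).
  mu(A) = 5.
  nu(B) = 4.
  (mu x nu)(A x B) = 5 * 4 = 20.

20


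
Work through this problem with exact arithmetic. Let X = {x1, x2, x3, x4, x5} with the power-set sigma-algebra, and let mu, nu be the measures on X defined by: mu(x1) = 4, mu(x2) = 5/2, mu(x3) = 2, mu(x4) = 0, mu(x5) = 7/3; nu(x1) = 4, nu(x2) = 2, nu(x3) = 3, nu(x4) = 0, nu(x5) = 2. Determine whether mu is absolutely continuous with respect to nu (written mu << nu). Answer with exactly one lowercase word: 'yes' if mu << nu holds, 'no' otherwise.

mu << nu means: every nu-null measurable set is also mu-null; equivalently, for every atom x, if nu({x}) = 0 then mu({x}) = 0.
Checking each atom:
  x1: nu = 4 > 0 -> no constraint.
  x2: nu = 2 > 0 -> no constraint.
  x3: nu = 3 > 0 -> no constraint.
  x4: nu = 0, mu = 0 -> consistent with mu << nu.
  x5: nu = 2 > 0 -> no constraint.
No atom violates the condition. Therefore mu << nu.

yes


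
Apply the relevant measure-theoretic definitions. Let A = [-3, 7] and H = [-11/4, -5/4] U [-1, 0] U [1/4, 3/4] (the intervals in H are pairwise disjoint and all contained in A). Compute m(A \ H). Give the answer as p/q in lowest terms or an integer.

The ambient interval has length m(A) = 7 - (-3) = 10.
Since the holes are disjoint and sit inside A, by finite additivity
  m(H) = sum_i (b_i - a_i), and m(A \ H) = m(A) - m(H).
Computing the hole measures:
  m(H_1) = -5/4 - (-11/4) = 3/2.
  m(H_2) = 0 - (-1) = 1.
  m(H_3) = 3/4 - 1/4 = 1/2.
Summed: m(H) = 3/2 + 1 + 1/2 = 3.
So m(A \ H) = 10 - 3 = 7.

7


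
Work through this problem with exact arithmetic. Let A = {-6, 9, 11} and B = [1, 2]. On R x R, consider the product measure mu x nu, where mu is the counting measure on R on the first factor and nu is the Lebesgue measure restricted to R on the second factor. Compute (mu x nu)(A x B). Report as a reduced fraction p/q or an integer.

For a measurable rectangle A x B, the product measure satisfies
  (mu x nu)(A x B) = mu(A) * nu(B).
  mu(A) = 3.
  nu(B) = 1.
  (mu x nu)(A x B) = 3 * 1 = 3.

3


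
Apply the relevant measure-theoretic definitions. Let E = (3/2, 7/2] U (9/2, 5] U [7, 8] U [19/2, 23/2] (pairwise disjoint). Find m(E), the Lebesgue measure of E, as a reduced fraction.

For pairwise disjoint intervals, m(union_i I_i) = sum_i m(I_i),
and m is invariant under swapping open/closed endpoints (single points have measure 0).
So m(E) = sum_i (b_i - a_i).
  I_1 has length 7/2 - 3/2 = 2.
  I_2 has length 5 - 9/2 = 1/2.
  I_3 has length 8 - 7 = 1.
  I_4 has length 23/2 - 19/2 = 2.
Summing:
  m(E) = 2 + 1/2 + 1 + 2 = 11/2.

11/2


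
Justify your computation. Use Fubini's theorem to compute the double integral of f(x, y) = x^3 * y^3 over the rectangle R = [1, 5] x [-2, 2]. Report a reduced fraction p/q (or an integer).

f(x, y) is a tensor product of a function of x and a function of y, and both factors are bounded continuous (hence Lebesgue integrable) on the rectangle, so Fubini's theorem applies:
  integral_R f d(m x m) = (integral_a1^b1 x^3 dx) * (integral_a2^b2 y^3 dy).
Inner integral in x: integral_{1}^{5} x^3 dx = (5^4 - 1^4)/4
  = 156.
Inner integral in y: integral_{-2}^{2} y^3 dy = (2^4 - (-2)^4)/4
  = 0.
Product: (156) * (0) = 0.

0


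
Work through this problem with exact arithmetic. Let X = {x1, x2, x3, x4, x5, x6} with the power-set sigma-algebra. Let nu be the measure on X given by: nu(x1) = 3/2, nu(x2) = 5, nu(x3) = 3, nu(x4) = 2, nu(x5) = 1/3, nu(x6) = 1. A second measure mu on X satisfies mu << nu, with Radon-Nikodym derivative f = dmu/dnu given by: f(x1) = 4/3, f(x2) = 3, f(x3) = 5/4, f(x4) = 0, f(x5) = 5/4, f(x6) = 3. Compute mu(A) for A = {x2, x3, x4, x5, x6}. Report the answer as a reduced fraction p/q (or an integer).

By the defining property of the Radon-Nikodym derivative, for every measurable set A,
  mu(A) = integral_A f dnu.
Since nu is a discrete measure concentrated on the atoms of X, the integral over A reduces to the sum
  mu(A) = sum_{x in A} f(x) * nu({x}).
Computing each term:
  x2: f(x2) * nu(x2) = 3 * 5 = 15.
  x3: f(x3) * nu(x3) = 5/4 * 3 = 15/4.
  x4: f(x4) * nu(x4) = 0 * 2 = 0.
  x5: f(x5) * nu(x5) = 5/4 * 1/3 = 5/12.
  x6: f(x6) * nu(x6) = 3 * 1 = 3.
Summing: mu(A) = 15 + 15/4 + 0 + 5/12 + 3 = 133/6.

133/6


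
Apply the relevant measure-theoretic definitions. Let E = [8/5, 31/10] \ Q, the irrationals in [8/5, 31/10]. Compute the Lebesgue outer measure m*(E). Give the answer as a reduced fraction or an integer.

The interval I = [8/5, 31/10] has m(I) = 31/10 - 8/5 = 3/2 (endpoints are measure-zero, so open/closed/half-open agree). Write I = (I cap Q) u (I \ Q). The rationals in I are countable, so m*(I cap Q) = 0 (cover each rational by intervals whose total length is arbitrarily small). By countable subadditivity m*(I) <= m*(I cap Q) + m*(I \ Q), hence m*(I \ Q) >= m(I) = 3/2. The reverse inequality m*(I \ Q) <= m*(I) = 3/2 is trivial since (I \ Q) is a subset of I. Therefore m*(I \ Q) = 3/2.

3/2


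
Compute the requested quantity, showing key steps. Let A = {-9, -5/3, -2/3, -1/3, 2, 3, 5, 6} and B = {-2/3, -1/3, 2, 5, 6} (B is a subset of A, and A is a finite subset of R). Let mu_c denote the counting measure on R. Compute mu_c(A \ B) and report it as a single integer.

Counting measure assigns mu_c(E) = |E| (number of elements) when E is finite. For B subset A, A \ B is the set of elements of A not in B, so |A \ B| = |A| - |B|.
|A| = 8, |B| = 5, so mu_c(A \ B) = 8 - 5 = 3.

3


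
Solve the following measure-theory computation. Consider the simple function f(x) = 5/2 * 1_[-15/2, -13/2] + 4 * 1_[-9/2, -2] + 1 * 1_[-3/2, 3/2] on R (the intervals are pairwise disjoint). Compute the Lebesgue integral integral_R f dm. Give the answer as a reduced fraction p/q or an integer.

For a simple function f = sum_i c_i * 1_{A_i} with disjoint A_i,
  integral f dm = sum_i c_i * m(A_i).
Lengths of the A_i:
  m(A_1) = -13/2 - (-15/2) = 1.
  m(A_2) = -2 - (-9/2) = 5/2.
  m(A_3) = 3/2 - (-3/2) = 3.
Contributions c_i * m(A_i):
  (5/2) * (1) = 5/2.
  (4) * (5/2) = 10.
  (1) * (3) = 3.
Total: 5/2 + 10 + 3 = 31/2.

31/2


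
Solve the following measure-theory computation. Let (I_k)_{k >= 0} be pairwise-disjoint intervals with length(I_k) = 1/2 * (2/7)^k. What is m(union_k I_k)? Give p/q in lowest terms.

By countable additivity of the Lebesgue measure on pairwise disjoint measurable sets,
  m(union_{k >= 0} I_k) = sum_{k >= 0} m(I_k) = sum_{k >= 0} a * r^k,
  with a = 1/2 and r = 2/7.
Since 0 < r = 2/7 < 1, the geometric series converges:
  sum_{k >= 0} a * r^k = a / (1 - r).
  = 1/2 / (1 - 2/7)
  = 1/2 / (5/7)
  = 7/10.

7/10


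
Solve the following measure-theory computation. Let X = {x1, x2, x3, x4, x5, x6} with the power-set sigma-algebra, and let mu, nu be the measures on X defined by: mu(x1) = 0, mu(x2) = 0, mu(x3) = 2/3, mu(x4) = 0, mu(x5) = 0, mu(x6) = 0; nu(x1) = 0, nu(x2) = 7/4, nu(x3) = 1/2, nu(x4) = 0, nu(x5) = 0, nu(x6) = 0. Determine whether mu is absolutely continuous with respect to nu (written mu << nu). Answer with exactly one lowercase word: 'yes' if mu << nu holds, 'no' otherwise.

mu << nu means: every nu-null measurable set is also mu-null; equivalently, for every atom x, if nu({x}) = 0 then mu({x}) = 0.
Checking each atom:
  x1: nu = 0, mu = 0 -> consistent with mu << nu.
  x2: nu = 7/4 > 0 -> no constraint.
  x3: nu = 1/2 > 0 -> no constraint.
  x4: nu = 0, mu = 0 -> consistent with mu << nu.
  x5: nu = 0, mu = 0 -> consistent with mu << nu.
  x6: nu = 0, mu = 0 -> consistent with mu << nu.
No atom violates the condition. Therefore mu << nu.

yes


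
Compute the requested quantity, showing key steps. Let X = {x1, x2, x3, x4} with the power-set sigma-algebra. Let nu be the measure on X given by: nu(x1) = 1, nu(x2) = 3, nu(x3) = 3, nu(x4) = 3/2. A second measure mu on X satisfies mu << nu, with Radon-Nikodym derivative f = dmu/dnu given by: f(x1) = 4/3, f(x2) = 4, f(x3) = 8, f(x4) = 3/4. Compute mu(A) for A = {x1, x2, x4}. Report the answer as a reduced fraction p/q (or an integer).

By the defining property of the Radon-Nikodym derivative, for every measurable set A,
  mu(A) = integral_A f dnu.
Since nu is a discrete measure concentrated on the atoms of X, the integral over A reduces to the sum
  mu(A) = sum_{x in A} f(x) * nu({x}).
Computing each term:
  x1: f(x1) * nu(x1) = 4/3 * 1 = 4/3.
  x2: f(x2) * nu(x2) = 4 * 3 = 12.
  x4: f(x4) * nu(x4) = 3/4 * 3/2 = 9/8.
Summing: mu(A) = 4/3 + 12 + 9/8 = 347/24.

347/24


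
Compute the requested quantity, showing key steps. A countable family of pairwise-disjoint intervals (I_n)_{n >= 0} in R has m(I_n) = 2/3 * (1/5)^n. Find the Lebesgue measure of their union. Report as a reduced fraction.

By countable additivity of the Lebesgue measure on pairwise disjoint measurable sets,
  m(union_{n >= 0} I_n) = sum_{n >= 0} m(I_n) = sum_{n >= 0} a * r^n,
  with a = 2/3 and r = 1/5.
Since 0 < r = 1/5 < 1, the geometric series converges:
  sum_{n >= 0} a * r^n = a / (1 - r).
  = 2/3 / (1 - 1/5)
  = 2/3 / (4/5)
  = 5/6.

5/6


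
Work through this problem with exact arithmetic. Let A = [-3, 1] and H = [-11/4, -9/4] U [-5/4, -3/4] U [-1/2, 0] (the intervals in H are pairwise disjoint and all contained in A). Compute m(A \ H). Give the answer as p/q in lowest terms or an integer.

The ambient interval has length m(A) = 1 - (-3) = 4.
Since the holes are disjoint and sit inside A, by finite additivity
  m(H) = sum_i (b_i - a_i), and m(A \ H) = m(A) - m(H).
Computing the hole measures:
  m(H_1) = -9/4 - (-11/4) = 1/2.
  m(H_2) = -3/4 - (-5/4) = 1/2.
  m(H_3) = 0 - (-1/2) = 1/2.
Summed: m(H) = 1/2 + 1/2 + 1/2 = 3/2.
So m(A \ H) = 4 - 3/2 = 5/2.

5/2


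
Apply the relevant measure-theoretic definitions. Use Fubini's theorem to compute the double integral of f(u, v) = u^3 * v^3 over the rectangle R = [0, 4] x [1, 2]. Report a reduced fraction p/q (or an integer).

f(u, v) is a tensor product of a function of u and a function of v, and both factors are bounded continuous (hence Lebesgue integrable) on the rectangle, so Fubini's theorem applies:
  integral_R f d(m x m) = (integral_a1^b1 u^3 du) * (integral_a2^b2 v^3 dv).
Inner integral in u: integral_{0}^{4} u^3 du = (4^4 - 0^4)/4
  = 64.
Inner integral in v: integral_{1}^{2} v^3 dv = (2^4 - 1^4)/4
  = 15/4.
Product: (64) * (15/4) = 240.

240


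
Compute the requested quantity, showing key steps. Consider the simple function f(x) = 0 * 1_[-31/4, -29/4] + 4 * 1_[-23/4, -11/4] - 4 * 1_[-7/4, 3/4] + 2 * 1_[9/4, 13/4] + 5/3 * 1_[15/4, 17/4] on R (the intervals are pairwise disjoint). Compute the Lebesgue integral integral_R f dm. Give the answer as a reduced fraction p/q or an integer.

For a simple function f = sum_i c_i * 1_{A_i} with disjoint A_i,
  integral f dm = sum_i c_i * m(A_i).
Lengths of the A_i:
  m(A_1) = -29/4 - (-31/4) = 1/2.
  m(A_2) = -11/4 - (-23/4) = 3.
  m(A_3) = 3/4 - (-7/4) = 5/2.
  m(A_4) = 13/4 - 9/4 = 1.
  m(A_5) = 17/4 - 15/4 = 1/2.
Contributions c_i * m(A_i):
  (0) * (1/2) = 0.
  (4) * (3) = 12.
  (-4) * (5/2) = -10.
  (2) * (1) = 2.
  (5/3) * (1/2) = 5/6.
Total: 0 + 12 - 10 + 2 + 5/6 = 29/6.

29/6


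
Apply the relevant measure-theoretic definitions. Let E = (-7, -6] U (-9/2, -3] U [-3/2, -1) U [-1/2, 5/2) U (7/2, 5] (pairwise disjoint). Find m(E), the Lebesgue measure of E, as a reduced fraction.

For pairwise disjoint intervals, m(union_i I_i) = sum_i m(I_i),
and m is invariant under swapping open/closed endpoints (single points have measure 0).
So m(E) = sum_i (b_i - a_i).
  I_1 has length -6 - (-7) = 1.
  I_2 has length -3 - (-9/2) = 3/2.
  I_3 has length -1 - (-3/2) = 1/2.
  I_4 has length 5/2 - (-1/2) = 3.
  I_5 has length 5 - 7/2 = 3/2.
Summing:
  m(E) = 1 + 3/2 + 1/2 + 3 + 3/2 = 15/2.

15/2


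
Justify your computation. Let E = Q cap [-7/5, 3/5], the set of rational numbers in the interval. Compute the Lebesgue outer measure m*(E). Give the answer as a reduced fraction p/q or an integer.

Q cap [-7/5, 3/5] is countable; list its elements as q_1, q_2, ... . Fix eps > 0 and cover the k-th point by an interval of length eps * 2^(-k). The cover has total length eps * sum_{k>=1} 2^(-k) = eps, so by definition of outer measure m*(Q cap [-7/5, 3/5]) <= eps. Since eps was arbitrary and m* >= 0, the outer measure is 0.

0


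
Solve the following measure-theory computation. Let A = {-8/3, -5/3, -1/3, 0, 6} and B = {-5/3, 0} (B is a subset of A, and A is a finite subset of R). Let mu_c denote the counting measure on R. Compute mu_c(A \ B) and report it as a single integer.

Counting measure assigns mu_c(E) = |E| (number of elements) when E is finite. For B subset A, A \ B is the set of elements of A not in B, so |A \ B| = |A| - |B|.
|A| = 5, |B| = 2, so mu_c(A \ B) = 5 - 2 = 3.

3


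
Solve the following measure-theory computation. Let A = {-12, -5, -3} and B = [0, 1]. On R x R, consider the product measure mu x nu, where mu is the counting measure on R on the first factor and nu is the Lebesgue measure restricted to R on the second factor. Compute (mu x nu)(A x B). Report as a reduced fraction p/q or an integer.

For a measurable rectangle A x B, the product measure satisfies
  (mu x nu)(A x B) = mu(A) * nu(B).
  mu(A) = 3.
  nu(B) = 1.
  (mu x nu)(A x B) = 3 * 1 = 3.

3


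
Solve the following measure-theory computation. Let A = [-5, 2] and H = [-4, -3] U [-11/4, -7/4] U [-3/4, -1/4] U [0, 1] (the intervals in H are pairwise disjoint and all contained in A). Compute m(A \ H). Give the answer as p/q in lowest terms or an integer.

The ambient interval has length m(A) = 2 - (-5) = 7.
Since the holes are disjoint and sit inside A, by finite additivity
  m(H) = sum_i (b_i - a_i), and m(A \ H) = m(A) - m(H).
Computing the hole measures:
  m(H_1) = -3 - (-4) = 1.
  m(H_2) = -7/4 - (-11/4) = 1.
  m(H_3) = -1/4 - (-3/4) = 1/2.
  m(H_4) = 1 - 0 = 1.
Summed: m(H) = 1 + 1 + 1/2 + 1 = 7/2.
So m(A \ H) = 7 - 7/2 = 7/2.

7/2


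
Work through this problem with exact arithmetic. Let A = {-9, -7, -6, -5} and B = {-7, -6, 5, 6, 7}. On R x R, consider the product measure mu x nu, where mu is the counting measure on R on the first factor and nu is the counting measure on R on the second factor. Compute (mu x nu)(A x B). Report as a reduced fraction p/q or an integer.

For a measurable rectangle A x B, the product measure satisfies
  (mu x nu)(A x B) = mu(A) * nu(B).
  mu(A) = 4.
  nu(B) = 5.
  (mu x nu)(A x B) = 4 * 5 = 20.

20


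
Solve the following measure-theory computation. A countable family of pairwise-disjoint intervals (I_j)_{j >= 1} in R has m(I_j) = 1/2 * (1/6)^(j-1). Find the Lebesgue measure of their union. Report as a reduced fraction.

By countable additivity of the Lebesgue measure on pairwise disjoint measurable sets,
  m(union_{j >= 1} I_j) = sum_{j >= 1} m(I_j) = sum_{j >= 1} a * r^(j-1),
  with a = 1/2 and r = 1/6.
Since 0 < r = 1/6 < 1, the geometric series converges:
  sum_{j >= 1} a * r^(j-1) = a / (1 - r).
  = 1/2 / (1 - 1/6)
  = 1/2 / (5/6)
  = 3/5.

3/5


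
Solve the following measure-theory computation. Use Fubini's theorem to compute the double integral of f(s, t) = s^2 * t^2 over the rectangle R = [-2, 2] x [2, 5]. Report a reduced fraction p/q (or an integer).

f(s, t) is a tensor product of a function of s and a function of t, and both factors are bounded continuous (hence Lebesgue integrable) on the rectangle, so Fubini's theorem applies:
  integral_R f d(m x m) = (integral_a1^b1 s^2 ds) * (integral_a2^b2 t^2 dt).
Inner integral in s: integral_{-2}^{2} s^2 ds = (2^3 - (-2)^3)/3
  = 16/3.
Inner integral in t: integral_{2}^{5} t^2 dt = (5^3 - 2^3)/3
  = 39.
Product: (16/3) * (39) = 208.

208


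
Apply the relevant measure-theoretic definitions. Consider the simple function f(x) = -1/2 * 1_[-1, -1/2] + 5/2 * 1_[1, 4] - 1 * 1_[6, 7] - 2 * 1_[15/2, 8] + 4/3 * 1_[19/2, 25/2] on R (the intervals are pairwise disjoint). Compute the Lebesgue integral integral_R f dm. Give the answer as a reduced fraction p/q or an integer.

For a simple function f = sum_i c_i * 1_{A_i} with disjoint A_i,
  integral f dm = sum_i c_i * m(A_i).
Lengths of the A_i:
  m(A_1) = -1/2 - (-1) = 1/2.
  m(A_2) = 4 - 1 = 3.
  m(A_3) = 7 - 6 = 1.
  m(A_4) = 8 - 15/2 = 1/2.
  m(A_5) = 25/2 - 19/2 = 3.
Contributions c_i * m(A_i):
  (-1/2) * (1/2) = -1/4.
  (5/2) * (3) = 15/2.
  (-1) * (1) = -1.
  (-2) * (1/2) = -1.
  (4/3) * (3) = 4.
Total: -1/4 + 15/2 - 1 - 1 + 4 = 37/4.

37/4


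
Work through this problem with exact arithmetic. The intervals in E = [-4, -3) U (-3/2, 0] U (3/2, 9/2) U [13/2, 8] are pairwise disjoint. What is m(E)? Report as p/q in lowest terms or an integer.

For pairwise disjoint intervals, m(union_i I_i) = sum_i m(I_i),
and m is invariant under swapping open/closed endpoints (single points have measure 0).
So m(E) = sum_i (b_i - a_i).
  I_1 has length -3 - (-4) = 1.
  I_2 has length 0 - (-3/2) = 3/2.
  I_3 has length 9/2 - 3/2 = 3.
  I_4 has length 8 - 13/2 = 3/2.
Summing:
  m(E) = 1 + 3/2 + 3 + 3/2 = 7.

7


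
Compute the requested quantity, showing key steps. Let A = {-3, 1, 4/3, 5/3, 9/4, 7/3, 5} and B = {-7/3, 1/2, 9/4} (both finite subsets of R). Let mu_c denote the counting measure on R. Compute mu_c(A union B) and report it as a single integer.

Counting measure on a finite set equals cardinality. By inclusion-exclusion, |A union B| = |A| + |B| - |A cap B|.
|A| = 7, |B| = 3, |A cap B| = 1.
So mu_c(A union B) = 7 + 3 - 1 = 9.

9


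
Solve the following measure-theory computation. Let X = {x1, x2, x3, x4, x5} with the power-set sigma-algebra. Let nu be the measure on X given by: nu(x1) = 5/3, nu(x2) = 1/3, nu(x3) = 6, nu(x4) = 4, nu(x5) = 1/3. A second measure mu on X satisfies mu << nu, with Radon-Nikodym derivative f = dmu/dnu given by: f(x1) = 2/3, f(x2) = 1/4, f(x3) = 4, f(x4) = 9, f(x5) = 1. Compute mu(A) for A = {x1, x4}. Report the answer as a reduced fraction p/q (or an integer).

By the defining property of the Radon-Nikodym derivative, for every measurable set A,
  mu(A) = integral_A f dnu.
Since nu is a discrete measure concentrated on the atoms of X, the integral over A reduces to the sum
  mu(A) = sum_{x in A} f(x) * nu({x}).
Computing each term:
  x1: f(x1) * nu(x1) = 2/3 * 5/3 = 10/9.
  x4: f(x4) * nu(x4) = 9 * 4 = 36.
Summing: mu(A) = 10/9 + 36 = 334/9.

334/9


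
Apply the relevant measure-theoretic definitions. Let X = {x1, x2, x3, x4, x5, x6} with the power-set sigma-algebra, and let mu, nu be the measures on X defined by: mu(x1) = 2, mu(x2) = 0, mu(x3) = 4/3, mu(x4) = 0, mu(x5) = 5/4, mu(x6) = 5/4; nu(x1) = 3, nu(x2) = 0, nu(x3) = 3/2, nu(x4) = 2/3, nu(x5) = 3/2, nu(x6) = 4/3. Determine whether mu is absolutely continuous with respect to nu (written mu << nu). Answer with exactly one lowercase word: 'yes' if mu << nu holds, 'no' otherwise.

mu << nu means: every nu-null measurable set is also mu-null; equivalently, for every atom x, if nu({x}) = 0 then mu({x}) = 0.
Checking each atom:
  x1: nu = 3 > 0 -> no constraint.
  x2: nu = 0, mu = 0 -> consistent with mu << nu.
  x3: nu = 3/2 > 0 -> no constraint.
  x4: nu = 2/3 > 0 -> no constraint.
  x5: nu = 3/2 > 0 -> no constraint.
  x6: nu = 4/3 > 0 -> no constraint.
No atom violates the condition. Therefore mu << nu.

yes


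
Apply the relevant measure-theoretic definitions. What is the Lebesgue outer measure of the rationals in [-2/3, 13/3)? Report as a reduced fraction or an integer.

Q cap [-2/3, 13/3) is countable; list its elements as q_1, q_2, ... . Fix eps > 0 and cover the k-th point by an interval of length eps * 2^(-k). The cover has total length eps * sum_{k>=1} 2^(-k) = eps, so by definition of outer measure m*(Q cap [-2/3, 13/3)) <= eps. Since eps was arbitrary and m* >= 0, the outer measure is 0.

0


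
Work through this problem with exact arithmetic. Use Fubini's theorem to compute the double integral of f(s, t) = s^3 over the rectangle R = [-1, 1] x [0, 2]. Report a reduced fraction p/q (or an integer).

f(s, t) is a tensor product of a function of s and a function of t, and both factors are bounded continuous (hence Lebesgue integrable) on the rectangle, so Fubini's theorem applies:
  integral_R f d(m x m) = (integral_a1^b1 s^3 ds) * (integral_a2^b2 1 dt).
Inner integral in s: integral_{-1}^{1} s^3 ds = (1^4 - (-1)^4)/4
  = 0.
Inner integral in t: integral_{0}^{2} 1 dt = (2^1 - 0^1)/1
  = 2.
Product: (0) * (2) = 0.

0


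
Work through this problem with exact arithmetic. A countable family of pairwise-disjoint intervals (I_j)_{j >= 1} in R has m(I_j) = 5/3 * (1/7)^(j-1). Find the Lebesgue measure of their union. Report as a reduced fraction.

By countable additivity of the Lebesgue measure on pairwise disjoint measurable sets,
  m(union_{j >= 1} I_j) = sum_{j >= 1} m(I_j) = sum_{j >= 1} a * r^(j-1),
  with a = 5/3 and r = 1/7.
Since 0 < r = 1/7 < 1, the geometric series converges:
  sum_{j >= 1} a * r^(j-1) = a / (1 - r).
  = 5/3 / (1 - 1/7)
  = 5/3 / (6/7)
  = 35/18.

35/18


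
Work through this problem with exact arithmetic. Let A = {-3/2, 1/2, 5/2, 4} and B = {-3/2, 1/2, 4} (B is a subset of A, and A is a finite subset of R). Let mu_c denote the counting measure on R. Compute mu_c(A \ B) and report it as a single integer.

Counting measure assigns mu_c(E) = |E| (number of elements) when E is finite. For B subset A, A \ B is the set of elements of A not in B, so |A \ B| = |A| - |B|.
|A| = 4, |B| = 3, so mu_c(A \ B) = 4 - 3 = 1.

1


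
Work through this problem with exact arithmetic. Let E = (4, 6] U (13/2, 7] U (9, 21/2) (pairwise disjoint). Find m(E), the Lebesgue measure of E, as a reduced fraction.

For pairwise disjoint intervals, m(union_i I_i) = sum_i m(I_i),
and m is invariant under swapping open/closed endpoints (single points have measure 0).
So m(E) = sum_i (b_i - a_i).
  I_1 has length 6 - 4 = 2.
  I_2 has length 7 - 13/2 = 1/2.
  I_3 has length 21/2 - 9 = 3/2.
Summing:
  m(E) = 2 + 1/2 + 3/2 = 4.

4


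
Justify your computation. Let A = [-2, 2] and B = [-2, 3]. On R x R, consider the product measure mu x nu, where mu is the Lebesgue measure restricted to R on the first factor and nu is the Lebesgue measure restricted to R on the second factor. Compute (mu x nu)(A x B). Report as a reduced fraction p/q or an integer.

For a measurable rectangle A x B, the product measure satisfies
  (mu x nu)(A x B) = mu(A) * nu(B).
  mu(A) = 4.
  nu(B) = 5.
  (mu x nu)(A x B) = 4 * 5 = 20.

20


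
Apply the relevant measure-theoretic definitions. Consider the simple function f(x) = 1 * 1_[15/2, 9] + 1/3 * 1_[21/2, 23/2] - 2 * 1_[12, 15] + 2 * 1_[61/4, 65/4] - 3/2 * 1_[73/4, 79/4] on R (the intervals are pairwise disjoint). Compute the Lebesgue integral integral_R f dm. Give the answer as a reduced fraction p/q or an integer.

For a simple function f = sum_i c_i * 1_{A_i} with disjoint A_i,
  integral f dm = sum_i c_i * m(A_i).
Lengths of the A_i:
  m(A_1) = 9 - 15/2 = 3/2.
  m(A_2) = 23/2 - 21/2 = 1.
  m(A_3) = 15 - 12 = 3.
  m(A_4) = 65/4 - 61/4 = 1.
  m(A_5) = 79/4 - 73/4 = 3/2.
Contributions c_i * m(A_i):
  (1) * (3/2) = 3/2.
  (1/3) * (1) = 1/3.
  (-2) * (3) = -6.
  (2) * (1) = 2.
  (-3/2) * (3/2) = -9/4.
Total: 3/2 + 1/3 - 6 + 2 - 9/4 = -53/12.

-53/12


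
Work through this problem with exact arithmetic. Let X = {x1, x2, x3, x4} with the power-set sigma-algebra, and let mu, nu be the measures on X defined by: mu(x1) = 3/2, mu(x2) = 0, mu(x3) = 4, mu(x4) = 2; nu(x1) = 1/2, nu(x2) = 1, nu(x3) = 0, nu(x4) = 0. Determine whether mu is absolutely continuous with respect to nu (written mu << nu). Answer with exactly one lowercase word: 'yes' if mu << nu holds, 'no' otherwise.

mu << nu means: every nu-null measurable set is also mu-null; equivalently, for every atom x, if nu({x}) = 0 then mu({x}) = 0.
Checking each atom:
  x1: nu = 1/2 > 0 -> no constraint.
  x2: nu = 1 > 0 -> no constraint.
  x3: nu = 0, mu = 4 > 0 -> violates mu << nu.
  x4: nu = 0, mu = 2 > 0 -> violates mu << nu.
The atom(s) x3, x4 violate the condition (nu = 0 but mu > 0). Therefore mu is NOT absolutely continuous w.r.t. nu.

no


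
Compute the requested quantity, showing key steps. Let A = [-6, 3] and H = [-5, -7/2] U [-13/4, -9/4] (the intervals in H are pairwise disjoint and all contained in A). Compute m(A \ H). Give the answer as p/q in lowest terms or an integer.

The ambient interval has length m(A) = 3 - (-6) = 9.
Since the holes are disjoint and sit inside A, by finite additivity
  m(H) = sum_i (b_i - a_i), and m(A \ H) = m(A) - m(H).
Computing the hole measures:
  m(H_1) = -7/2 - (-5) = 3/2.
  m(H_2) = -9/4 - (-13/4) = 1.
Summed: m(H) = 3/2 + 1 = 5/2.
So m(A \ H) = 9 - 5/2 = 13/2.

13/2


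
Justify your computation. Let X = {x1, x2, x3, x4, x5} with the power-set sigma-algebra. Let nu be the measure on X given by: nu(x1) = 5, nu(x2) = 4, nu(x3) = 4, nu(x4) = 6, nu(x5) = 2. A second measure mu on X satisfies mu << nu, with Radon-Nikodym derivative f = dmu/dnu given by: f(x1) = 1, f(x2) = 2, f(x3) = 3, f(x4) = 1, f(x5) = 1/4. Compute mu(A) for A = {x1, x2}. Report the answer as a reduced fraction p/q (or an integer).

By the defining property of the Radon-Nikodym derivative, for every measurable set A,
  mu(A) = integral_A f dnu.
Since nu is a discrete measure concentrated on the atoms of X, the integral over A reduces to the sum
  mu(A) = sum_{x in A} f(x) * nu({x}).
Computing each term:
  x1: f(x1) * nu(x1) = 1 * 5 = 5.
  x2: f(x2) * nu(x2) = 2 * 4 = 8.
Summing: mu(A) = 5 + 8 = 13.

13


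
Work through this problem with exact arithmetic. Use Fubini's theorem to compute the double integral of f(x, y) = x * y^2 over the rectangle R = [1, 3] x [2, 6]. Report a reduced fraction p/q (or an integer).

f(x, y) is a tensor product of a function of x and a function of y, and both factors are bounded continuous (hence Lebesgue integrable) on the rectangle, so Fubini's theorem applies:
  integral_R f d(m x m) = (integral_a1^b1 x dx) * (integral_a2^b2 y^2 dy).
Inner integral in x: integral_{1}^{3} x dx = (3^2 - 1^2)/2
  = 4.
Inner integral in y: integral_{2}^{6} y^2 dy = (6^3 - 2^3)/3
  = 208/3.
Product: (4) * (208/3) = 832/3.

832/3


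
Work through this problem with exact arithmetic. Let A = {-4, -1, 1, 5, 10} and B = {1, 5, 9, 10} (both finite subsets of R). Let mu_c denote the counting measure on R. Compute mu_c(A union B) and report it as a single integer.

Counting measure on a finite set equals cardinality. By inclusion-exclusion, |A union B| = |A| + |B| - |A cap B|.
|A| = 5, |B| = 4, |A cap B| = 3.
So mu_c(A union B) = 5 + 4 - 3 = 6.

6


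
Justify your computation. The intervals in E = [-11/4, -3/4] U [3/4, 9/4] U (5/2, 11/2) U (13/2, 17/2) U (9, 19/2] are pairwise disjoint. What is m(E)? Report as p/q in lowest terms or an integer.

For pairwise disjoint intervals, m(union_i I_i) = sum_i m(I_i),
and m is invariant under swapping open/closed endpoints (single points have measure 0).
So m(E) = sum_i (b_i - a_i).
  I_1 has length -3/4 - (-11/4) = 2.
  I_2 has length 9/4 - 3/4 = 3/2.
  I_3 has length 11/2 - 5/2 = 3.
  I_4 has length 17/2 - 13/2 = 2.
  I_5 has length 19/2 - 9 = 1/2.
Summing:
  m(E) = 2 + 3/2 + 3 + 2 + 1/2 = 9.

9


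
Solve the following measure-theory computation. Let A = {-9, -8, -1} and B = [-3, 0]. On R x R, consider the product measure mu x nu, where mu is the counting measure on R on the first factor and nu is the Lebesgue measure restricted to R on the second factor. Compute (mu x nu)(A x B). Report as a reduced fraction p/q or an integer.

For a measurable rectangle A x B, the product measure satisfies
  (mu x nu)(A x B) = mu(A) * nu(B).
  mu(A) = 3.
  nu(B) = 3.
  (mu x nu)(A x B) = 3 * 3 = 9.

9


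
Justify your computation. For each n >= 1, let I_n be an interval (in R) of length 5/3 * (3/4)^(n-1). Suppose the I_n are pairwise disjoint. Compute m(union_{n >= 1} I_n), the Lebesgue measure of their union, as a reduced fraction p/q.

By countable additivity of the Lebesgue measure on pairwise disjoint measurable sets,
  m(union_{n >= 1} I_n) = sum_{n >= 1} m(I_n) = sum_{n >= 1} a * r^(n-1),
  with a = 5/3 and r = 3/4.
Since 0 < r = 3/4 < 1, the geometric series converges:
  sum_{n >= 1} a * r^(n-1) = a / (1 - r).
  = 5/3 / (1 - 3/4)
  = 5/3 / (1/4)
  = 20/3.

20/3


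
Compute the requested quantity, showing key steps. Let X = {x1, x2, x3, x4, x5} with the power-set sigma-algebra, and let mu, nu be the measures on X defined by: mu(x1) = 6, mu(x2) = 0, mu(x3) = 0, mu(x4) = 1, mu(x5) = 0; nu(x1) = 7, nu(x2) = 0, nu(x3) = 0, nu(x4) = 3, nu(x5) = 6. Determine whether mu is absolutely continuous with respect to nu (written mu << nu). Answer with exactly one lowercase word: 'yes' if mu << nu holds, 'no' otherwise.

mu << nu means: every nu-null measurable set is also mu-null; equivalently, for every atom x, if nu({x}) = 0 then mu({x}) = 0.
Checking each atom:
  x1: nu = 7 > 0 -> no constraint.
  x2: nu = 0, mu = 0 -> consistent with mu << nu.
  x3: nu = 0, mu = 0 -> consistent with mu << nu.
  x4: nu = 3 > 0 -> no constraint.
  x5: nu = 6 > 0 -> no constraint.
No atom violates the condition. Therefore mu << nu.

yes


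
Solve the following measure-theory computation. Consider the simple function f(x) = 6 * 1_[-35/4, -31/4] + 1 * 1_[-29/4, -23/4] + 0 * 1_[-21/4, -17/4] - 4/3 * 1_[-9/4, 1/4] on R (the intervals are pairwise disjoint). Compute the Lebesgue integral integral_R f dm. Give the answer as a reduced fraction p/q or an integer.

For a simple function f = sum_i c_i * 1_{A_i} with disjoint A_i,
  integral f dm = sum_i c_i * m(A_i).
Lengths of the A_i:
  m(A_1) = -31/4 - (-35/4) = 1.
  m(A_2) = -23/4 - (-29/4) = 3/2.
  m(A_3) = -17/4 - (-21/4) = 1.
  m(A_4) = 1/4 - (-9/4) = 5/2.
Contributions c_i * m(A_i):
  (6) * (1) = 6.
  (1) * (3/2) = 3/2.
  (0) * (1) = 0.
  (-4/3) * (5/2) = -10/3.
Total: 6 + 3/2 + 0 - 10/3 = 25/6.

25/6


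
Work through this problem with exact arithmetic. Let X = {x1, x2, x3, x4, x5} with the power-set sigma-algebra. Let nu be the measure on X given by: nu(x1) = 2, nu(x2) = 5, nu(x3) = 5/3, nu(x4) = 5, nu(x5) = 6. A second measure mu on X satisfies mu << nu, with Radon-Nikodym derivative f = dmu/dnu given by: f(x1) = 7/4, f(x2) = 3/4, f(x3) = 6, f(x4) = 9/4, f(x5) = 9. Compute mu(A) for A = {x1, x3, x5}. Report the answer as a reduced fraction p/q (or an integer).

By the defining property of the Radon-Nikodym derivative, for every measurable set A,
  mu(A) = integral_A f dnu.
Since nu is a discrete measure concentrated on the atoms of X, the integral over A reduces to the sum
  mu(A) = sum_{x in A} f(x) * nu({x}).
Computing each term:
  x1: f(x1) * nu(x1) = 7/4 * 2 = 7/2.
  x3: f(x3) * nu(x3) = 6 * 5/3 = 10.
  x5: f(x5) * nu(x5) = 9 * 6 = 54.
Summing: mu(A) = 7/2 + 10 + 54 = 135/2.

135/2


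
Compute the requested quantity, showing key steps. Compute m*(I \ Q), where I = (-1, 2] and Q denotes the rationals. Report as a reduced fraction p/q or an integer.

The interval I = (-1, 2] has m(I) = 2 - (-1) = 3 (endpoints are measure-zero, so open/closed/half-open agree). Write I = (I cap Q) u (I \ Q). The rationals in I are countable, so m*(I cap Q) = 0 (cover each rational by intervals whose total length is arbitrarily small). By countable subadditivity m*(I) <= m*(I cap Q) + m*(I \ Q), hence m*(I \ Q) >= m(I) = 3. The reverse inequality m*(I \ Q) <= m*(I) = 3 is trivial since (I \ Q) is a subset of I. Therefore m*(I \ Q) = 3.

3


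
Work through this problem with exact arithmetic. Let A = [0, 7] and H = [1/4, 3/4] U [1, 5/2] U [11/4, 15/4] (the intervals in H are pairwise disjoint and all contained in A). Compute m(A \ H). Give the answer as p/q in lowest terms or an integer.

The ambient interval has length m(A) = 7 - 0 = 7.
Since the holes are disjoint and sit inside A, by finite additivity
  m(H) = sum_i (b_i - a_i), and m(A \ H) = m(A) - m(H).
Computing the hole measures:
  m(H_1) = 3/4 - 1/4 = 1/2.
  m(H_2) = 5/2 - 1 = 3/2.
  m(H_3) = 15/4 - 11/4 = 1.
Summed: m(H) = 1/2 + 3/2 + 1 = 3.
So m(A \ H) = 7 - 3 = 4.

4


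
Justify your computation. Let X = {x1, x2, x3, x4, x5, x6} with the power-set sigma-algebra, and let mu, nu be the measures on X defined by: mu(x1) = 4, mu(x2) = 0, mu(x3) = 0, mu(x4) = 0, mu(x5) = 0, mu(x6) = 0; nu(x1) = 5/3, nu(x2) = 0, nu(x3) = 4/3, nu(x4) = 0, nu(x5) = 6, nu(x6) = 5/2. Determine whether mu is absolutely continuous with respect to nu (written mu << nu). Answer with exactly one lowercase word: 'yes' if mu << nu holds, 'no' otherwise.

mu << nu means: every nu-null measurable set is also mu-null; equivalently, for every atom x, if nu({x}) = 0 then mu({x}) = 0.
Checking each atom:
  x1: nu = 5/3 > 0 -> no constraint.
  x2: nu = 0, mu = 0 -> consistent with mu << nu.
  x3: nu = 4/3 > 0 -> no constraint.
  x4: nu = 0, mu = 0 -> consistent with mu << nu.
  x5: nu = 6 > 0 -> no constraint.
  x6: nu = 5/2 > 0 -> no constraint.
No atom violates the condition. Therefore mu << nu.

yes


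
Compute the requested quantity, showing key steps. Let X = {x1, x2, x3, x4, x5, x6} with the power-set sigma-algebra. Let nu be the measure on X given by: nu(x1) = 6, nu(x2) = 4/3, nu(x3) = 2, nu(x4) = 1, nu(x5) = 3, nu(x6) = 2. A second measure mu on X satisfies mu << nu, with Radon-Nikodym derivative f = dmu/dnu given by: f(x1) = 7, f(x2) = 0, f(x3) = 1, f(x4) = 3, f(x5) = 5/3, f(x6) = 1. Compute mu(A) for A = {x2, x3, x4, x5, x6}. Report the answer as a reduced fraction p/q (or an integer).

By the defining property of the Radon-Nikodym derivative, for every measurable set A,
  mu(A) = integral_A f dnu.
Since nu is a discrete measure concentrated on the atoms of X, the integral over A reduces to the sum
  mu(A) = sum_{x in A} f(x) * nu({x}).
Computing each term:
  x2: f(x2) * nu(x2) = 0 * 4/3 = 0.
  x3: f(x3) * nu(x3) = 1 * 2 = 2.
  x4: f(x4) * nu(x4) = 3 * 1 = 3.
  x5: f(x5) * nu(x5) = 5/3 * 3 = 5.
  x6: f(x6) * nu(x6) = 1 * 2 = 2.
Summing: mu(A) = 0 + 2 + 3 + 5 + 2 = 12.

12


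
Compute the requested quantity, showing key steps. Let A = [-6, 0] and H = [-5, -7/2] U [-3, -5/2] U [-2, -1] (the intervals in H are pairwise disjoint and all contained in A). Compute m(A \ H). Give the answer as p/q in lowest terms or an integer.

The ambient interval has length m(A) = 0 - (-6) = 6.
Since the holes are disjoint and sit inside A, by finite additivity
  m(H) = sum_i (b_i - a_i), and m(A \ H) = m(A) - m(H).
Computing the hole measures:
  m(H_1) = -7/2 - (-5) = 3/2.
  m(H_2) = -5/2 - (-3) = 1/2.
  m(H_3) = -1 - (-2) = 1.
Summed: m(H) = 3/2 + 1/2 + 1 = 3.
So m(A \ H) = 6 - 3 = 3.

3


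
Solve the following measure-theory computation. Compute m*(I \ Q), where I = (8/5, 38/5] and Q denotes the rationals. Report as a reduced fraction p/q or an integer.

The interval I = (8/5, 38/5] has m(I) = 38/5 - 8/5 = 6 (endpoints are measure-zero, so open/closed/half-open agree). Write I = (I cap Q) u (I \ Q). The rationals in I are countable, so m*(I cap Q) = 0 (cover each rational by intervals whose total length is arbitrarily small). By countable subadditivity m*(I) <= m*(I cap Q) + m*(I \ Q), hence m*(I \ Q) >= m(I) = 6. The reverse inequality m*(I \ Q) <= m*(I) = 6 is trivial since (I \ Q) is a subset of I. Therefore m*(I \ Q) = 6.

6


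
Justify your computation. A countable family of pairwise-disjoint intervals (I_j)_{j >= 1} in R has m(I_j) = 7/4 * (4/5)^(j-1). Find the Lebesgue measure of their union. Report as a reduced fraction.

By countable additivity of the Lebesgue measure on pairwise disjoint measurable sets,
  m(union_{j >= 1} I_j) = sum_{j >= 1} m(I_j) = sum_{j >= 1} a * r^(j-1),
  with a = 7/4 and r = 4/5.
Since 0 < r = 4/5 < 1, the geometric series converges:
  sum_{j >= 1} a * r^(j-1) = a / (1 - r).
  = 7/4 / (1 - 4/5)
  = 7/4 / (1/5)
  = 35/4.

35/4


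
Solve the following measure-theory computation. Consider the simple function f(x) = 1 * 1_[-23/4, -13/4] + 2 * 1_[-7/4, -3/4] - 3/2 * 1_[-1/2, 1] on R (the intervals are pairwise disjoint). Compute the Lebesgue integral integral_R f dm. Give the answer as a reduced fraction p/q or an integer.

For a simple function f = sum_i c_i * 1_{A_i} with disjoint A_i,
  integral f dm = sum_i c_i * m(A_i).
Lengths of the A_i:
  m(A_1) = -13/4 - (-23/4) = 5/2.
  m(A_2) = -3/4 - (-7/4) = 1.
  m(A_3) = 1 - (-1/2) = 3/2.
Contributions c_i * m(A_i):
  (1) * (5/2) = 5/2.
  (2) * (1) = 2.
  (-3/2) * (3/2) = -9/4.
Total: 5/2 + 2 - 9/4 = 9/4.

9/4


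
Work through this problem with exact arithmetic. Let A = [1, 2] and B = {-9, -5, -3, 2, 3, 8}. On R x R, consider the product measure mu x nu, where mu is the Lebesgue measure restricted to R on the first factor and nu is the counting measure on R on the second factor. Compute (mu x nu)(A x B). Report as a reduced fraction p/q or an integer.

For a measurable rectangle A x B, the product measure satisfies
  (mu x nu)(A x B) = mu(A) * nu(B).
  mu(A) = 1.
  nu(B) = 6.
  (mu x nu)(A x B) = 1 * 6 = 6.

6


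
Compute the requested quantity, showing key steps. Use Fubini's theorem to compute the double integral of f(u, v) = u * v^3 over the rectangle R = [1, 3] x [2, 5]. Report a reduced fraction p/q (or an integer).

f(u, v) is a tensor product of a function of u and a function of v, and both factors are bounded continuous (hence Lebesgue integrable) on the rectangle, so Fubini's theorem applies:
  integral_R f d(m x m) = (integral_a1^b1 u du) * (integral_a2^b2 v^3 dv).
Inner integral in u: integral_{1}^{3} u du = (3^2 - 1^2)/2
  = 4.
Inner integral in v: integral_{2}^{5} v^3 dv = (5^4 - 2^4)/4
  = 609/4.
Product: (4) * (609/4) = 609.

609


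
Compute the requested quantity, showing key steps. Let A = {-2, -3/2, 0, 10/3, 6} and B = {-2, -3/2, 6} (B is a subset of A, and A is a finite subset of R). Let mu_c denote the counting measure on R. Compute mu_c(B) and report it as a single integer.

Counting measure assigns mu_c(E) = |E| (number of elements) when E is finite.
B has 3 element(s), so mu_c(B) = 3.

3


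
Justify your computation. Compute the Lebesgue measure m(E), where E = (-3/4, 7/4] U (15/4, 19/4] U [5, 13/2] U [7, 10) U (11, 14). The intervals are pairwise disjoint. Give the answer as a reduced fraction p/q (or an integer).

For pairwise disjoint intervals, m(union_i I_i) = sum_i m(I_i),
and m is invariant under swapping open/closed endpoints (single points have measure 0).
So m(E) = sum_i (b_i - a_i).
  I_1 has length 7/4 - (-3/4) = 5/2.
  I_2 has length 19/4 - 15/4 = 1.
  I_3 has length 13/2 - 5 = 3/2.
  I_4 has length 10 - 7 = 3.
  I_5 has length 14 - 11 = 3.
Summing:
  m(E) = 5/2 + 1 + 3/2 + 3 + 3 = 11.

11


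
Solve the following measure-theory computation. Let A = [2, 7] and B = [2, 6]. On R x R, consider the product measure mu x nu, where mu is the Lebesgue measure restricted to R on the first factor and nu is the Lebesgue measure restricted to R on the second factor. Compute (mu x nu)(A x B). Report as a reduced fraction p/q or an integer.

For a measurable rectangle A x B, the product measure satisfies
  (mu x nu)(A x B) = mu(A) * nu(B).
  mu(A) = 5.
  nu(B) = 4.
  (mu x nu)(A x B) = 5 * 4 = 20.

20


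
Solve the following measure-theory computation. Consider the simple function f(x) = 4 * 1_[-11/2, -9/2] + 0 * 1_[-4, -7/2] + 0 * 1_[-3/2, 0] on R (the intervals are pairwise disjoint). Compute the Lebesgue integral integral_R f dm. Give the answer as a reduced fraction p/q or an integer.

For a simple function f = sum_i c_i * 1_{A_i} with disjoint A_i,
  integral f dm = sum_i c_i * m(A_i).
Lengths of the A_i:
  m(A_1) = -9/2 - (-11/2) = 1.
  m(A_2) = -7/2 - (-4) = 1/2.
  m(A_3) = 0 - (-3/2) = 3/2.
Contributions c_i * m(A_i):
  (4) * (1) = 4.
  (0) * (1/2) = 0.
  (0) * (3/2) = 0.
Total: 4 + 0 + 0 = 4.

4


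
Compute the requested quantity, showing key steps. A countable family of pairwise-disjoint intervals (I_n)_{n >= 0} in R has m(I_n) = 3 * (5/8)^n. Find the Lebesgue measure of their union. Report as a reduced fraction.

By countable additivity of the Lebesgue measure on pairwise disjoint measurable sets,
  m(union_{n >= 0} I_n) = sum_{n >= 0} m(I_n) = sum_{n >= 0} a * r^n,
  with a = 3 and r = 5/8.
Since 0 < r = 5/8 < 1, the geometric series converges:
  sum_{n >= 0} a * r^n = a / (1 - r).
  = 3 / (1 - 5/8)
  = 3 / (3/8)
  = 8.

8
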